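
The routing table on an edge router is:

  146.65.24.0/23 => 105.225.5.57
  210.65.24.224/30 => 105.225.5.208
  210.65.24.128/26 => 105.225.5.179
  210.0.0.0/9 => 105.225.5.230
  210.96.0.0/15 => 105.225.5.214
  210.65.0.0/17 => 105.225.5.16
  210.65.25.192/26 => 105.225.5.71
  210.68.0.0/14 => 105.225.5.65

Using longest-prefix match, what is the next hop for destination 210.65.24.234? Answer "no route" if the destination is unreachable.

105.225.5.16

Routes whose prefix contains 210.65.24.234:
  210.0.0.0/9 (210.0.0.0 - 210.127.255.255) -> 105.225.5.230
  210.65.0.0/17 (210.65.0.0 - 210.65.127.255) -> 105.225.5.16
More-specific entries that do NOT match:
  210.65.24.224/30 (210.65.24.224 - 210.65.24.227) does not contain 210.65.24.234
  210.65.24.128/26 (210.65.24.128 - 210.65.24.191) does not contain 210.65.24.234
  210.65.25.192/26 (210.65.25.192 - 210.65.25.255) does not contain 210.65.24.234
  146.65.24.0/23 (146.65.24.0 - 146.65.25.255) does not contain 210.65.24.234
Longest matching prefix is /17 -> next hop 105.225.5.16.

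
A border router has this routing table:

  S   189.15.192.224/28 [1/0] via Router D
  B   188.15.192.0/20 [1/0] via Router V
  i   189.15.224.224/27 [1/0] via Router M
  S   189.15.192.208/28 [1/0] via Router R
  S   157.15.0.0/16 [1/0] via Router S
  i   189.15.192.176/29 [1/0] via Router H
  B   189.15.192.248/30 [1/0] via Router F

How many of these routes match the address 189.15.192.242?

No listed prefix contains 189.15.192.242.
Total matching entries: 0.

0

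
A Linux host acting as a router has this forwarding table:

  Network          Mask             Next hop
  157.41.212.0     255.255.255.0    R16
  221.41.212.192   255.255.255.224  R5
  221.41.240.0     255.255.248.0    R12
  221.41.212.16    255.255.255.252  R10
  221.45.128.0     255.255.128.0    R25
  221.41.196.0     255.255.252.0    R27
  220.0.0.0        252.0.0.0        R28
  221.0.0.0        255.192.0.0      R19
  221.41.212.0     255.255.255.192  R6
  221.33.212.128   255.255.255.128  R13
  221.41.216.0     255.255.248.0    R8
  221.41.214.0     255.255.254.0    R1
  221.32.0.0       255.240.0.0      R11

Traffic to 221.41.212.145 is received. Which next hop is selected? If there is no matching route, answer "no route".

Routes whose prefix contains 221.41.212.145:
  220.0.0.0/6 (220.0.0.0 - 223.255.255.255) -> R28
  221.0.0.0/10 (221.0.0.0 - 221.63.255.255) -> R19
  221.32.0.0/12 (221.32.0.0 - 221.47.255.255) -> R11
More-specific entries that do NOT match:
  221.41.212.16/30 (221.41.212.16 - 221.41.212.19) does not contain 221.41.212.145
  221.41.212.192/27 (221.41.212.192 - 221.41.212.223) does not contain 221.41.212.145
  221.41.212.0/26 (221.41.212.0 - 221.41.212.63) does not contain 221.41.212.145
  221.33.212.128/25 (221.33.212.128 - 221.33.212.255) does not contain 221.41.212.145
  157.41.212.0/24 (157.41.212.0 - 157.41.212.255) does not contain 221.41.212.145
  221.41.214.0/23 (221.41.214.0 - 221.41.215.255) does not contain 221.41.212.145
  221.41.196.0/22 (221.41.196.0 - 221.41.199.255) does not contain 221.41.212.145
  221.41.240.0/21 (221.41.240.0 - 221.41.247.255) does not contain 221.41.212.145
  221.41.216.0/21 (221.41.216.0 - 221.41.223.255) does not contain 221.41.212.145
  221.45.128.0/17 (221.45.128.0 - 221.45.255.255) does not contain 221.41.212.145
Longest matching prefix is /12 -> next hop R11.

R11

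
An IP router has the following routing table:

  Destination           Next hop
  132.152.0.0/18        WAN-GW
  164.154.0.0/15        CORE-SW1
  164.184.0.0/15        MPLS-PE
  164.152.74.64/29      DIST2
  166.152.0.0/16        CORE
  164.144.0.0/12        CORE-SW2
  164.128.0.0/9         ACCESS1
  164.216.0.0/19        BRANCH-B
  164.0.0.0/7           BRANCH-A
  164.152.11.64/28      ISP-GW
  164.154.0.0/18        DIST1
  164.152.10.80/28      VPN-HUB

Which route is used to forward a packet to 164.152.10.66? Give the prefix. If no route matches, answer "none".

164.144.0.0/12

Entries matching 164.152.10.66:
  164.0.0.0/7 (164.0.0.0 - 165.255.255.255)
  164.128.0.0/9 (164.128.0.0 - 164.255.255.255)
  164.144.0.0/12 (164.144.0.0 - 164.159.255.255)
Most specific is 164.144.0.0/12.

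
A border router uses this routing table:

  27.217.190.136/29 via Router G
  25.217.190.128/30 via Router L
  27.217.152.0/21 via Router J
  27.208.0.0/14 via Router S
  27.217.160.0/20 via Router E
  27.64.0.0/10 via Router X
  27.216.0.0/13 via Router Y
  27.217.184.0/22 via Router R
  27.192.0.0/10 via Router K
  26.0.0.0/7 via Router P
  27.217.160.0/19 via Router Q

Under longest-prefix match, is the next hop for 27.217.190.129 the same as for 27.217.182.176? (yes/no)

yes

27.217.190.129: longest match 27.217.160.0/19 -> Router Q
27.217.182.176: longest match 27.217.160.0/19 -> Router Q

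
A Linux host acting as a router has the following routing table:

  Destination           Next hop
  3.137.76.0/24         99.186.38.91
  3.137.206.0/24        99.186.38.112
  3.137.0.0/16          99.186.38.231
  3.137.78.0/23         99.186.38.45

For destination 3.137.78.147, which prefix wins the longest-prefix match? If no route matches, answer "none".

Entries matching 3.137.78.147:
  3.137.0.0/16 (3.137.0.0 - 3.137.255.255)
  3.137.78.0/23 (3.137.78.0 - 3.137.79.255)
Most specific is 3.137.78.0/23.

3.137.78.0/23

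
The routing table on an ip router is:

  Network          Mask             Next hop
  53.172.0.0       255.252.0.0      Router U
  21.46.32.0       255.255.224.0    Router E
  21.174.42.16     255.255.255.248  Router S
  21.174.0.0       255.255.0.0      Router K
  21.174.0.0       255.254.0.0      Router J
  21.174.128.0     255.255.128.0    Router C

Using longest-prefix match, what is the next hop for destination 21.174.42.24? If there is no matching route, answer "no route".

Routes whose prefix contains 21.174.42.24:
  21.174.0.0/15 (21.174.0.0 - 21.175.255.255) -> Router J
  21.174.0.0/16 (21.174.0.0 - 21.174.255.255) -> Router K
More-specific entries that do NOT match:
  21.174.42.16/29 (21.174.42.16 - 21.174.42.23) does not contain 21.174.42.24
  21.46.32.0/19 (21.46.32.0 - 21.46.63.255) does not contain 21.174.42.24
  21.174.128.0/17 (21.174.128.0 - 21.174.255.255) does not contain 21.174.42.24
Longest matching prefix is /16 -> next hop Router K.

Router K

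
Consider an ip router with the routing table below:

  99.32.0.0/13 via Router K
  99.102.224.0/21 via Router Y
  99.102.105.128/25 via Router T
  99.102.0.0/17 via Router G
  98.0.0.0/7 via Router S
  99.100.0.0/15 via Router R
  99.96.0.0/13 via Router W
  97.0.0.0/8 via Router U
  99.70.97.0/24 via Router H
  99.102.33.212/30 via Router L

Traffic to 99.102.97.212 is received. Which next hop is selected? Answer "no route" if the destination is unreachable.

Routes whose prefix contains 99.102.97.212:
  98.0.0.0/7 (98.0.0.0 - 99.255.255.255) -> Router S
  99.96.0.0/13 (99.96.0.0 - 99.103.255.255) -> Router W
  99.102.0.0/17 (99.102.0.0 - 99.102.127.255) -> Router G
More-specific entries that do NOT match:
  99.102.33.212/30 (99.102.33.212 - 99.102.33.215) does not contain 99.102.97.212
  99.102.105.128/25 (99.102.105.128 - 99.102.105.255) does not contain 99.102.97.212
  99.70.97.0/24 (99.70.97.0 - 99.70.97.255) does not contain 99.102.97.212
  99.102.224.0/21 (99.102.224.0 - 99.102.231.255) does not contain 99.102.97.212
Longest matching prefix is /17 -> next hop Router G.

Router G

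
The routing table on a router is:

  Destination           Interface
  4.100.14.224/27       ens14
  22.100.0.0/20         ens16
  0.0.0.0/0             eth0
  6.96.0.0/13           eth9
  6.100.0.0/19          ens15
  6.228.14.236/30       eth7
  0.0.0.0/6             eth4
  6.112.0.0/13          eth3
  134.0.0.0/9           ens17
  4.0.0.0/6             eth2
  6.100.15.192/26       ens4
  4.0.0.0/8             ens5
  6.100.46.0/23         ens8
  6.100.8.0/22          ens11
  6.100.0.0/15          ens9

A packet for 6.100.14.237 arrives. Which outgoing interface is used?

Routes whose prefix contains 6.100.14.237:
  0.0.0.0/0 (default, matches everything) -> eth0
  4.0.0.0/6 (4.0.0.0 - 7.255.255.255) -> eth2
  6.96.0.0/13 (6.96.0.0 - 6.103.255.255) -> eth9
  6.100.0.0/15 (6.100.0.0 - 6.101.255.255) -> ens9
  6.100.0.0/19 (6.100.0.0 - 6.100.31.255) -> ens15
More-specific entries that do NOT match:
  6.228.14.236/30 (6.228.14.236 - 6.228.14.239) does not contain 6.100.14.237
  4.100.14.224/27 (4.100.14.224 - 4.100.14.255) does not contain 6.100.14.237
  6.100.15.192/26 (6.100.15.192 - 6.100.15.255) does not contain 6.100.14.237
  6.100.46.0/23 (6.100.46.0 - 6.100.47.255) does not contain 6.100.14.237
  6.100.8.0/22 (6.100.8.0 - 6.100.11.255) does not contain 6.100.14.237
  22.100.0.0/20 (22.100.0.0 - 22.100.15.255) does not contain 6.100.14.237
Longest matching prefix is /19 -> interface ens15.

ens15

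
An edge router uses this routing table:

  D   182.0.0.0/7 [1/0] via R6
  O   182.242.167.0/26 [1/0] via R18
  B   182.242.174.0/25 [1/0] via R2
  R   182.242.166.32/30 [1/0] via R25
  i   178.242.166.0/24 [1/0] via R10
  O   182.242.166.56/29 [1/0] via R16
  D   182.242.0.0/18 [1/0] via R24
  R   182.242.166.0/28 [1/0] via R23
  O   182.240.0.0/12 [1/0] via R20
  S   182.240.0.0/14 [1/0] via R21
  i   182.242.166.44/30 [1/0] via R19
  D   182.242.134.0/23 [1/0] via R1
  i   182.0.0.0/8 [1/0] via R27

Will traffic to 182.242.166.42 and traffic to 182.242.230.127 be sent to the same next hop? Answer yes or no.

yes

182.242.166.42: longest match 182.240.0.0/14 -> R21
182.242.230.127: longest match 182.240.0.0/14 -> R21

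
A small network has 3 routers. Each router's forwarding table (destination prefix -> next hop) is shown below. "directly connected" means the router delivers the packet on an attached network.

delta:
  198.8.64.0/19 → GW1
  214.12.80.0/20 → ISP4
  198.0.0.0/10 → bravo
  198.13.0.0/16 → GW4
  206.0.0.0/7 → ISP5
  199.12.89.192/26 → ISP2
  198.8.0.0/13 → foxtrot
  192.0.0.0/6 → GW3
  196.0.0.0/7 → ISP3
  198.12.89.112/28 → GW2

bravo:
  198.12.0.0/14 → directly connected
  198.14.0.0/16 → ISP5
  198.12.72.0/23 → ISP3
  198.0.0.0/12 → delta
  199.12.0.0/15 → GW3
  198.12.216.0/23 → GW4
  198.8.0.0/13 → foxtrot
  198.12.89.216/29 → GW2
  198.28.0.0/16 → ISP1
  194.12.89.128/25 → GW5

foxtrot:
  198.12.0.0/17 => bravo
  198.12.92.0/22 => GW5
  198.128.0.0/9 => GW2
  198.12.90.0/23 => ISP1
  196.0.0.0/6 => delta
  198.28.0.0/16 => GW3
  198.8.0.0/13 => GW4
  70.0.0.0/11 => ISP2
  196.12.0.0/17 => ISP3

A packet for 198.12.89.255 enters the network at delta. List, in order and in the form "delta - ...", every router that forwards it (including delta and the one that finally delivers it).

delta - foxtrot - bravo

At delta: longest match for 198.12.89.255 is 198.8.0.0/13 -> foxtrot
At foxtrot: longest match for 198.12.89.255 is 198.12.0.0/17 -> bravo
At bravo: longest match for 198.12.89.255 is 198.12.0.0/14 -> directly connected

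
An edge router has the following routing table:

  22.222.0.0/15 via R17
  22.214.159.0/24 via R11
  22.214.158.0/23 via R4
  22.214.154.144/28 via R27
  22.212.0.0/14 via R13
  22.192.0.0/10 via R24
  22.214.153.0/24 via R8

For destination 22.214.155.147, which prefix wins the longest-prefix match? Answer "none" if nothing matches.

22.212.0.0/14

Entries matching 22.214.155.147:
  22.192.0.0/10 (22.192.0.0 - 22.255.255.255)
  22.212.0.0/14 (22.212.0.0 - 22.215.255.255)
Most specific is 22.212.0.0/14.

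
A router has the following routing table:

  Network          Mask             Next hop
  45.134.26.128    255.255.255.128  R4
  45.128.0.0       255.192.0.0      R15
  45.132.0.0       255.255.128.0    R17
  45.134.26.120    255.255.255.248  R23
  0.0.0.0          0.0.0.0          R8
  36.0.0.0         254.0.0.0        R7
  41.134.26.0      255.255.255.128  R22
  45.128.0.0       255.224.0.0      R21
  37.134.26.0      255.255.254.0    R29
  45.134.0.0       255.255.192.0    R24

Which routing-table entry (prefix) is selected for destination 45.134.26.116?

45.134.0.0/18

Entries matching 45.134.26.116:
  0.0.0.0/0 (default, matches everything)
  45.128.0.0/10 (45.128.0.0 - 45.191.255.255)
  45.128.0.0/11 (45.128.0.0 - 45.159.255.255)
  45.134.0.0/18 (45.134.0.0 - 45.134.63.255)
Most specific is 45.134.0.0/18.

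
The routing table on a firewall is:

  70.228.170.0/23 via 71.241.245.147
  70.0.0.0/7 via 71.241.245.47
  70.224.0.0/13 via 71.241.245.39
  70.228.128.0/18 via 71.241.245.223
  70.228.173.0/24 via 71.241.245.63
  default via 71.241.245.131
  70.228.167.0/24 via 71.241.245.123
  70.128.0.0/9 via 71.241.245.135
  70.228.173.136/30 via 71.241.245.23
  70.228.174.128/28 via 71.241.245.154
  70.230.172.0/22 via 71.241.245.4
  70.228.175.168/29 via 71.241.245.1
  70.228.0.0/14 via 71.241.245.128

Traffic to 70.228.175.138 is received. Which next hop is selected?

71.241.245.223

Routes whose prefix contains 70.228.175.138:
  0.0.0.0/0 (default, matches everything) -> 71.241.245.131
  70.0.0.0/7 (70.0.0.0 - 71.255.255.255) -> 71.241.245.47
  70.128.0.0/9 (70.128.0.0 - 70.255.255.255) -> 71.241.245.135
  70.224.0.0/13 (70.224.0.0 - 70.231.255.255) -> 71.241.245.39
  70.228.0.0/14 (70.228.0.0 - 70.231.255.255) -> 71.241.245.128
  70.228.128.0/18 (70.228.128.0 - 70.228.191.255) -> 71.241.245.223
More-specific entries that do NOT match:
  70.228.173.136/30 (70.228.173.136 - 70.228.173.139) does not contain 70.228.175.138
  70.228.175.168/29 (70.228.175.168 - 70.228.175.175) does not contain 70.228.175.138
  70.228.174.128/28 (70.228.174.128 - 70.228.174.143) does not contain 70.228.175.138
  70.228.173.0/24 (70.228.173.0 - 70.228.173.255) does not contain 70.228.175.138
  70.228.167.0/24 (70.228.167.0 - 70.228.167.255) does not contain 70.228.175.138
  70.228.170.0/23 (70.228.170.0 - 70.228.171.255) does not contain 70.228.175.138
  70.230.172.0/22 (70.230.172.0 - 70.230.175.255) does not contain 70.228.175.138
Longest matching prefix is /18 -> next hop 71.241.245.223.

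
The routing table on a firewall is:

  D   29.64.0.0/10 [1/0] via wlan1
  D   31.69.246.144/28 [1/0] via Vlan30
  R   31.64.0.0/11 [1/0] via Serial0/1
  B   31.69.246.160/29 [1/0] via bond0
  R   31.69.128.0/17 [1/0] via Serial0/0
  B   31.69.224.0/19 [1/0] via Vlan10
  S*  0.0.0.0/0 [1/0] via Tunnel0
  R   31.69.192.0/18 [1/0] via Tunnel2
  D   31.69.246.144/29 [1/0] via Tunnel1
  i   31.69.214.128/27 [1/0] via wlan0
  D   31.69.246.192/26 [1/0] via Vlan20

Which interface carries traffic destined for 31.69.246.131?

Routes whose prefix contains 31.69.246.131:
  0.0.0.0/0 (default, matches everything) -> Tunnel0
  31.64.0.0/11 (31.64.0.0 - 31.95.255.255) -> Serial0/1
  31.69.128.0/17 (31.69.128.0 - 31.69.255.255) -> Serial0/0
  31.69.192.0/18 (31.69.192.0 - 31.69.255.255) -> Tunnel2
  31.69.224.0/19 (31.69.224.0 - 31.69.255.255) -> Vlan10
More-specific entries that do NOT match:
  31.69.246.160/29 (31.69.246.160 - 31.69.246.167) does not contain 31.69.246.131
  31.69.246.144/29 (31.69.246.144 - 31.69.246.151) does not contain 31.69.246.131
  31.69.246.144/28 (31.69.246.144 - 31.69.246.159) does not contain 31.69.246.131
  31.69.214.128/27 (31.69.214.128 - 31.69.214.159) does not contain 31.69.246.131
  31.69.246.192/26 (31.69.246.192 - 31.69.246.255) does not contain 31.69.246.131
Longest matching prefix is /19 -> interface Vlan10.

Vlan10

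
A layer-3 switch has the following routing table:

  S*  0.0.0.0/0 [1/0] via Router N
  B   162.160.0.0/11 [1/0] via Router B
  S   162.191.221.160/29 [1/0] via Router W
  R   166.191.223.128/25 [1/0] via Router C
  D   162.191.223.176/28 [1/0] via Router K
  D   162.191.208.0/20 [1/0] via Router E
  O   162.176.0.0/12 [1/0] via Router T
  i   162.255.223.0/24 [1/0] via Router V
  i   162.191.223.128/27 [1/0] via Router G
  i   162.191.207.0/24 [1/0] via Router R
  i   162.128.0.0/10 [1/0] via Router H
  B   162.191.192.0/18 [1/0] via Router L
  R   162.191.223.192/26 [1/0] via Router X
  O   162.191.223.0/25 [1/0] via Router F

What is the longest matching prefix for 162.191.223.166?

162.191.208.0/20

Entries matching 162.191.223.166:
  0.0.0.0/0 (default, matches everything)
  162.128.0.0/10 (162.128.0.0 - 162.191.255.255)
  162.160.0.0/11 (162.160.0.0 - 162.191.255.255)
  162.176.0.0/12 (162.176.0.0 - 162.191.255.255)
  162.191.192.0/18 (162.191.192.0 - 162.191.255.255)
  162.191.208.0/20 (162.191.208.0 - 162.191.223.255)
Most specific is 162.191.208.0/20.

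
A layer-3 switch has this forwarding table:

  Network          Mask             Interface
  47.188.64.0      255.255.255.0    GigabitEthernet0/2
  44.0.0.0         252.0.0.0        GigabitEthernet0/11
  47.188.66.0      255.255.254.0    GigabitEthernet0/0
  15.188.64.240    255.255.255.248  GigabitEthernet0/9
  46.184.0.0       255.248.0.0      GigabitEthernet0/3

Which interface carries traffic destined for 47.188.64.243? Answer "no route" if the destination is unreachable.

GigabitEthernet0/2

Routes whose prefix contains 47.188.64.243:
  44.0.0.0/6 (44.0.0.0 - 47.255.255.255) -> GigabitEthernet0/11
  47.188.64.0/24 (47.188.64.0 - 47.188.64.255) -> GigabitEthernet0/2
More-specific entries that do NOT match:
  15.188.64.240/29 (15.188.64.240 - 15.188.64.247) does not contain 47.188.64.243
Longest matching prefix is /24 -> interface GigabitEthernet0/2.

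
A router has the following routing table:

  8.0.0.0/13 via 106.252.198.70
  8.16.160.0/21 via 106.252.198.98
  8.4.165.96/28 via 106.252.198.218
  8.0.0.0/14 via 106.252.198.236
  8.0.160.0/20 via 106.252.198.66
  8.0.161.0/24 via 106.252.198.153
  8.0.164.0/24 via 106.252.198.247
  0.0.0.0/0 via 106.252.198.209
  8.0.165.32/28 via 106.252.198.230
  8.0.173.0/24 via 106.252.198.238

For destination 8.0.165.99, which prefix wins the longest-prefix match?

8.0.160.0/20

Entries matching 8.0.165.99:
  0.0.0.0/0 (default, matches everything)
  8.0.0.0/13 (8.0.0.0 - 8.7.255.255)
  8.0.0.0/14 (8.0.0.0 - 8.3.255.255)
  8.0.160.0/20 (8.0.160.0 - 8.0.175.255)
Most specific is 8.0.160.0/20.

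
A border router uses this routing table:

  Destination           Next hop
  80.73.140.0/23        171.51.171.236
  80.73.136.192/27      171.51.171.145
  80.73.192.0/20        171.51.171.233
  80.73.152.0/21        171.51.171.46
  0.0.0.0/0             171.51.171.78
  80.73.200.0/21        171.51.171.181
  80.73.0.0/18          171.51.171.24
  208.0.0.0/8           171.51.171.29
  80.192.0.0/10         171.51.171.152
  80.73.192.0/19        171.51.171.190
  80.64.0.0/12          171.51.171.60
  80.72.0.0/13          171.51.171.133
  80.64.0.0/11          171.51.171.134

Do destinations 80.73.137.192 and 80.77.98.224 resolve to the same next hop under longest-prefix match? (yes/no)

yes

80.73.137.192: longest match 80.72.0.0/13 -> 171.51.171.133
80.77.98.224: longest match 80.72.0.0/13 -> 171.51.171.133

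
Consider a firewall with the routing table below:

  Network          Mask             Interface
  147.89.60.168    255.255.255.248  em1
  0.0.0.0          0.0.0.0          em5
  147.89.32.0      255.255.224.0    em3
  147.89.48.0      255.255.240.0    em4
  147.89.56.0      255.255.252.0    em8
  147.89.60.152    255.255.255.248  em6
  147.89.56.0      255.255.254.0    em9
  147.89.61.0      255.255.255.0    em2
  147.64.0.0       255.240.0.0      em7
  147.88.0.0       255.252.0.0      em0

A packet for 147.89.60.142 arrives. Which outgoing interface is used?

em4

Routes whose prefix contains 147.89.60.142:
  0.0.0.0/0 (default, matches everything) -> em5
  147.88.0.0/14 (147.88.0.0 - 147.91.255.255) -> em0
  147.89.32.0/19 (147.89.32.0 - 147.89.63.255) -> em3
  147.89.48.0/20 (147.89.48.0 - 147.89.63.255) -> em4
More-specific entries that do NOT match:
  147.89.60.168/29 (147.89.60.168 - 147.89.60.175) does not contain 147.89.60.142
  147.89.60.152/29 (147.89.60.152 - 147.89.60.159) does not contain 147.89.60.142
  147.89.61.0/24 (147.89.61.0 - 147.89.61.255) does not contain 147.89.60.142
  147.89.56.0/23 (147.89.56.0 - 147.89.57.255) does not contain 147.89.60.142
  147.89.56.0/22 (147.89.56.0 - 147.89.59.255) does not contain 147.89.60.142
Longest matching prefix is /20 -> interface em4.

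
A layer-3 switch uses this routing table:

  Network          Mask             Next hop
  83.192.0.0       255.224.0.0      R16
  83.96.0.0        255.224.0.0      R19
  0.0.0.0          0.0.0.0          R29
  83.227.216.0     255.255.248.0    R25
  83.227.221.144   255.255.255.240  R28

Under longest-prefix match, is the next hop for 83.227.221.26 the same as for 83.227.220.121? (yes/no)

83.227.221.26: longest match 83.227.216.0/21 -> R25
83.227.220.121: longest match 83.227.216.0/21 -> R25

yes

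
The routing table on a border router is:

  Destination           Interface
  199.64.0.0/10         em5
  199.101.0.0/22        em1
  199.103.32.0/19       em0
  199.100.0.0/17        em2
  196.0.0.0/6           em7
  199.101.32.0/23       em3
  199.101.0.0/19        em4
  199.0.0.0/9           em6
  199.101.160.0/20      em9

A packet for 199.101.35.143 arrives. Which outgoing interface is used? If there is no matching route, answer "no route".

Routes whose prefix contains 199.101.35.143:
  196.0.0.0/6 (196.0.0.0 - 199.255.255.255) -> em7
  199.0.0.0/9 (199.0.0.0 - 199.127.255.255) -> em6
  199.64.0.0/10 (199.64.0.0 - 199.127.255.255) -> em5
More-specific entries that do NOT match:
  199.101.32.0/23 (199.101.32.0 - 199.101.33.255) does not contain 199.101.35.143
  199.101.0.0/22 (199.101.0.0 - 199.101.3.255) does not contain 199.101.35.143
  199.101.160.0/20 (199.101.160.0 - 199.101.175.255) does not contain 199.101.35.143
  199.103.32.0/19 (199.103.32.0 - 199.103.63.255) does not contain 199.101.35.143
  199.101.0.0/19 (199.101.0.0 - 199.101.31.255) does not contain 199.101.35.143
  199.100.0.0/17 (199.100.0.0 - 199.100.127.255) does not contain 199.101.35.143
Longest matching prefix is /10 -> interface em5.

em5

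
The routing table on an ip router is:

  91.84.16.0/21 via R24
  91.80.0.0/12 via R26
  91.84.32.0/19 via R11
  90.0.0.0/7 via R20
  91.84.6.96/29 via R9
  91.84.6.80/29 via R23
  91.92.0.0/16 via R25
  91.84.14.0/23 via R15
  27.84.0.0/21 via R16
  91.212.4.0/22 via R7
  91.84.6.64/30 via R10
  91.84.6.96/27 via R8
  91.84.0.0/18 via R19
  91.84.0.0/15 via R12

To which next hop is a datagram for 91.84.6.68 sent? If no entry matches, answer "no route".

Routes whose prefix contains 91.84.6.68:
  90.0.0.0/7 (90.0.0.0 - 91.255.255.255) -> R20
  91.80.0.0/12 (91.80.0.0 - 91.95.255.255) -> R26
  91.84.0.0/15 (91.84.0.0 - 91.85.255.255) -> R12
  91.84.0.0/18 (91.84.0.0 - 91.84.63.255) -> R19
More-specific entries that do NOT match:
  91.84.6.64/30 (91.84.6.64 - 91.84.6.67) does not contain 91.84.6.68
  91.84.6.96/29 (91.84.6.96 - 91.84.6.103) does not contain 91.84.6.68
  91.84.6.80/29 (91.84.6.80 - 91.84.6.87) does not contain 91.84.6.68
  91.84.6.96/27 (91.84.6.96 - 91.84.6.127) does not contain 91.84.6.68
  91.84.14.0/23 (91.84.14.0 - 91.84.15.255) does not contain 91.84.6.68
  91.212.4.0/22 (91.212.4.0 - 91.212.7.255) does not contain 91.84.6.68
  91.84.16.0/21 (91.84.16.0 - 91.84.23.255) does not contain 91.84.6.68
  27.84.0.0/21 (27.84.0.0 - 27.84.7.255) does not contain 91.84.6.68
  91.84.32.0/19 (91.84.32.0 - 91.84.63.255) does not contain 91.84.6.68
Longest matching prefix is /18 -> next hop R19.

R19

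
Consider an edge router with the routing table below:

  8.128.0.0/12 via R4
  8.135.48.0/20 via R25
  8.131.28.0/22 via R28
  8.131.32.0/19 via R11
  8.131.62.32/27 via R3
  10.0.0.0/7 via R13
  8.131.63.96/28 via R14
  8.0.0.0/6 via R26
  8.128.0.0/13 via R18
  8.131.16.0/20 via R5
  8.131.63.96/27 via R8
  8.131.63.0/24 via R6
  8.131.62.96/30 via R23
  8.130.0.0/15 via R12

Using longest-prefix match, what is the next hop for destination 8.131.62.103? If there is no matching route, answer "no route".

R11

Routes whose prefix contains 8.131.62.103:
  8.0.0.0/6 (8.0.0.0 - 11.255.255.255) -> R26
  8.128.0.0/12 (8.128.0.0 - 8.143.255.255) -> R4
  8.128.0.0/13 (8.128.0.0 - 8.135.255.255) -> R18
  8.130.0.0/15 (8.130.0.0 - 8.131.255.255) -> R12
  8.131.32.0/19 (8.131.32.0 - 8.131.63.255) -> R11
More-specific entries that do NOT match:
  8.131.62.96/30 (8.131.62.96 - 8.131.62.99) does not contain 8.131.62.103
  8.131.63.96/28 (8.131.63.96 - 8.131.63.111) does not contain 8.131.62.103
  8.131.62.32/27 (8.131.62.32 - 8.131.62.63) does not contain 8.131.62.103
  8.131.63.96/27 (8.131.63.96 - 8.131.63.127) does not contain 8.131.62.103
  8.131.63.0/24 (8.131.63.0 - 8.131.63.255) does not contain 8.131.62.103
  8.131.28.0/22 (8.131.28.0 - 8.131.31.255) does not contain 8.131.62.103
  8.135.48.0/20 (8.135.48.0 - 8.135.63.255) does not contain 8.131.62.103
  8.131.16.0/20 (8.131.16.0 - 8.131.31.255) does not contain 8.131.62.103
Longest matching prefix is /19 -> next hop R11.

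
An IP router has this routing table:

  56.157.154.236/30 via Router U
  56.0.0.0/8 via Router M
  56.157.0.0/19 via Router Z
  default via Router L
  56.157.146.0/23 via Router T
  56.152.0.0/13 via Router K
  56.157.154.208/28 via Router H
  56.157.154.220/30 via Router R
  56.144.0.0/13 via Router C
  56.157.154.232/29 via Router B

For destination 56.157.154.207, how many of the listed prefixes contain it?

Prefixes containing 56.157.154.207:
  0.0.0.0/0 (default, matches everything)
  56.0.0.0/8 (56.0.0.0 - 56.255.255.255)
  56.152.0.0/13 (56.152.0.0 - 56.159.255.255)
Total matching entries: 3.

3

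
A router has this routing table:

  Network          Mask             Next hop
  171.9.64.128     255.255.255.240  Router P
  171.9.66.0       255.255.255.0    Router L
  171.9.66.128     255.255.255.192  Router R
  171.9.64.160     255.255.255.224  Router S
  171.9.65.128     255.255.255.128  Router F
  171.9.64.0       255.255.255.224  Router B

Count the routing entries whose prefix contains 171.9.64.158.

No listed prefix contains 171.9.64.158.
Total matching entries: 0.

0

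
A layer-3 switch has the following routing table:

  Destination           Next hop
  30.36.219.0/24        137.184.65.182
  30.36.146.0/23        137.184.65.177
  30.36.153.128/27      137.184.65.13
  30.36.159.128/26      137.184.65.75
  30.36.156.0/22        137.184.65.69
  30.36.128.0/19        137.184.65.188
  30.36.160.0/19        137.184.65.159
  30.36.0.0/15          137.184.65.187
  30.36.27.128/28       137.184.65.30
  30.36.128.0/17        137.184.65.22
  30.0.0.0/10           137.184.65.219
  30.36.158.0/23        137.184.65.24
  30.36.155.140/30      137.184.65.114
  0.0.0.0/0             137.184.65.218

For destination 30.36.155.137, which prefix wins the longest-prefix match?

Entries matching 30.36.155.137:
  0.0.0.0/0 (default, matches everything)
  30.0.0.0/10 (30.0.0.0 - 30.63.255.255)
  30.36.0.0/15 (30.36.0.0 - 30.37.255.255)
  30.36.128.0/17 (30.36.128.0 - 30.36.255.255)
  30.36.128.0/19 (30.36.128.0 - 30.36.159.255)
Most specific is 30.36.128.0/19.

30.36.128.0/19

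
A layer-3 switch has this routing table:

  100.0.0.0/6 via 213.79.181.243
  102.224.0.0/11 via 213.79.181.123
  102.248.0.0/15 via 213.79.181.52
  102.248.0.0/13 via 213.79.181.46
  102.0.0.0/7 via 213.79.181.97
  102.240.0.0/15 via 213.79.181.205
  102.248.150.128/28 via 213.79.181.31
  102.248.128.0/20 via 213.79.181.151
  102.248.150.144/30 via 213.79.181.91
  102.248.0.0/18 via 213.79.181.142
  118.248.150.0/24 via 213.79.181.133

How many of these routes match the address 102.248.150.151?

5

Prefixes containing 102.248.150.151:
  100.0.0.0/6 (100.0.0.0 - 103.255.255.255)
  102.0.0.0/7 (102.0.0.0 - 103.255.255.255)
  102.224.0.0/11 (102.224.0.0 - 102.255.255.255)
  102.248.0.0/13 (102.248.0.0 - 102.255.255.255)
  102.248.0.0/15 (102.248.0.0 - 102.249.255.255)
Total matching entries: 5.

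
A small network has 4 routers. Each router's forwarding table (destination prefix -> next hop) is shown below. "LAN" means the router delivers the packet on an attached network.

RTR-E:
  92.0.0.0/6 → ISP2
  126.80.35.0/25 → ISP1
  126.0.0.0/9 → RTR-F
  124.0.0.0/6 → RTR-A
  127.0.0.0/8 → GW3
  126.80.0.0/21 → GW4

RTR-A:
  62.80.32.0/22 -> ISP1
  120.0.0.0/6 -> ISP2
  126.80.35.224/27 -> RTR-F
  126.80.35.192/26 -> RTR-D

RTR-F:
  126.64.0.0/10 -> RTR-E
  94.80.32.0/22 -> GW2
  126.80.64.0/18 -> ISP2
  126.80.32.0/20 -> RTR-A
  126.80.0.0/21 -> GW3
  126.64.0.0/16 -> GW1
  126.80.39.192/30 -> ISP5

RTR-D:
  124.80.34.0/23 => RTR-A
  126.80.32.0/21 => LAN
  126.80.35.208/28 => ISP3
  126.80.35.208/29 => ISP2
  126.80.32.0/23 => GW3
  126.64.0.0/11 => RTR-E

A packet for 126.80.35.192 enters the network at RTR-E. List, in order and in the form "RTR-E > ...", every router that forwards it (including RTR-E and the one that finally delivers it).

RTR-E > RTR-F > RTR-A > RTR-D

At RTR-E: longest match for 126.80.35.192 is 126.0.0.0/9 -> RTR-F
At RTR-F: longest match for 126.80.35.192 is 126.80.32.0/20 -> RTR-A
At RTR-A: longest match for 126.80.35.192 is 126.80.35.192/26 -> RTR-D
At RTR-D: longest match for 126.80.35.192 is 126.80.32.0/21 -> LAN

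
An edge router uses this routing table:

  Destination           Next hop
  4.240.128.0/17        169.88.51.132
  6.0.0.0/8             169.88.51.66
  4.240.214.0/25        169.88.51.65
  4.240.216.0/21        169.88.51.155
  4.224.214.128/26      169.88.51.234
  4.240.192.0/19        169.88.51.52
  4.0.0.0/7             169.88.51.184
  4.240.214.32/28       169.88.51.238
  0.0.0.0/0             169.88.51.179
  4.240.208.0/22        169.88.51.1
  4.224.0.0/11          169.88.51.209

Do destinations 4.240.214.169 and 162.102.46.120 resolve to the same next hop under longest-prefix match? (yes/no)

4.240.214.169: longest match 4.240.192.0/19 -> 169.88.51.52
162.102.46.120: longest match 0.0.0.0/0 -> 169.88.51.179

no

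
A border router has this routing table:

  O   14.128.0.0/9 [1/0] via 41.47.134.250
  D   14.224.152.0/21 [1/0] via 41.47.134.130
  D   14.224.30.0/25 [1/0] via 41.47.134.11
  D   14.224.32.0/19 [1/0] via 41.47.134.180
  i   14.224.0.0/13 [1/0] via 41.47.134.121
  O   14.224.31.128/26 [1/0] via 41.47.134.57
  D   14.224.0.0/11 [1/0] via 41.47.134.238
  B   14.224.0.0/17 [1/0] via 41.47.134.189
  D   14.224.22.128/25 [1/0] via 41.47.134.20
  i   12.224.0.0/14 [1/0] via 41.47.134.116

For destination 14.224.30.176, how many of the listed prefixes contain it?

Prefixes containing 14.224.30.176:
  14.128.0.0/9 (14.128.0.0 - 14.255.255.255)
  14.224.0.0/11 (14.224.0.0 - 14.255.255.255)
  14.224.0.0/13 (14.224.0.0 - 14.231.255.255)
  14.224.0.0/17 (14.224.0.0 - 14.224.127.255)
Total matching entries: 4.

4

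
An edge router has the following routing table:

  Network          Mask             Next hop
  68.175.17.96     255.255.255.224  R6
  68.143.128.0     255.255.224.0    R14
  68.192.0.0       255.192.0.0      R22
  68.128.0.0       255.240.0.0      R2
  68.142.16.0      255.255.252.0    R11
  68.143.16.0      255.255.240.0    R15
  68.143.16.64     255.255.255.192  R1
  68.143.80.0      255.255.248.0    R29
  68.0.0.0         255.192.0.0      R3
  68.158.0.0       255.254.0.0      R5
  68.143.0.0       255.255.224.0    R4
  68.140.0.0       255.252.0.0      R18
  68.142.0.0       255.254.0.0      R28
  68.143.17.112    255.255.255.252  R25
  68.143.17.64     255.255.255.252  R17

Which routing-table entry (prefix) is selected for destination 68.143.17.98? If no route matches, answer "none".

Entries matching 68.143.17.98:
  68.128.0.0/12 (68.128.0.0 - 68.143.255.255)
  68.140.0.0/14 (68.140.0.0 - 68.143.255.255)
  68.142.0.0/15 (68.142.0.0 - 68.143.255.255)
  68.143.0.0/19 (68.143.0.0 - 68.143.31.255)
  68.143.16.0/20 (68.143.16.0 - 68.143.31.255)
Most specific is 68.143.16.0/20.

68.143.16.0/20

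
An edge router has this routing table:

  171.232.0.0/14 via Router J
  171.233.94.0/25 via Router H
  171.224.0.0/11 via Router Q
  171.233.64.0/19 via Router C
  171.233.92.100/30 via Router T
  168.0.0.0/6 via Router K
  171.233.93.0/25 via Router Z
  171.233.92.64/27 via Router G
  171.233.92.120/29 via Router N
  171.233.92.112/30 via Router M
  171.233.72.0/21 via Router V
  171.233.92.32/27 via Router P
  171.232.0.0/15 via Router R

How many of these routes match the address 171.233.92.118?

5

Prefixes containing 171.233.92.118:
  168.0.0.0/6 (168.0.0.0 - 171.255.255.255)
  171.224.0.0/11 (171.224.0.0 - 171.255.255.255)
  171.232.0.0/14 (171.232.0.0 - 171.235.255.255)
  171.232.0.0/15 (171.232.0.0 - 171.233.255.255)
  171.233.64.0/19 (171.233.64.0 - 171.233.95.255)
Total matching entries: 5.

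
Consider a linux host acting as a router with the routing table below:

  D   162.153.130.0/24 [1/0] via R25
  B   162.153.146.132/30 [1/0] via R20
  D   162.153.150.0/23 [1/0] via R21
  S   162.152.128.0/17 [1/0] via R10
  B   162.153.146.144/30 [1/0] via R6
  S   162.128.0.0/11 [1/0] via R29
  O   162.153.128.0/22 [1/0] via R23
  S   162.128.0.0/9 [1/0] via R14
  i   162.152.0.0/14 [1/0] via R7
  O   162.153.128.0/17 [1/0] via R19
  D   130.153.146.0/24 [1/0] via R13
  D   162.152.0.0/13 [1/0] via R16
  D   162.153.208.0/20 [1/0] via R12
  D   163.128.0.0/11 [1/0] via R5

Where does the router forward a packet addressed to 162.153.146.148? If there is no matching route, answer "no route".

R19

Routes whose prefix contains 162.153.146.148:
  162.128.0.0/9 (162.128.0.0 - 162.255.255.255) -> R14
  162.128.0.0/11 (162.128.0.0 - 162.159.255.255) -> R29
  162.152.0.0/13 (162.152.0.0 - 162.159.255.255) -> R16
  162.152.0.0/14 (162.152.0.0 - 162.155.255.255) -> R7
  162.153.128.0/17 (162.153.128.0 - 162.153.255.255) -> R19
More-specific entries that do NOT match:
  162.153.146.132/30 (162.153.146.132 - 162.153.146.135) does not contain 162.153.146.148
  162.153.146.144/30 (162.153.146.144 - 162.153.146.147) does not contain 162.153.146.148
  162.153.130.0/24 (162.153.130.0 - 162.153.130.255) does not contain 162.153.146.148
  130.153.146.0/24 (130.153.146.0 - 130.153.146.255) does not contain 162.153.146.148
  162.153.150.0/23 (162.153.150.0 - 162.153.151.255) does not contain 162.153.146.148
  162.153.128.0/22 (162.153.128.0 - 162.153.131.255) does not contain 162.153.146.148
  162.153.208.0/20 (162.153.208.0 - 162.153.223.255) does not contain 162.153.146.148
Longest matching prefix is /17 -> next hop R19.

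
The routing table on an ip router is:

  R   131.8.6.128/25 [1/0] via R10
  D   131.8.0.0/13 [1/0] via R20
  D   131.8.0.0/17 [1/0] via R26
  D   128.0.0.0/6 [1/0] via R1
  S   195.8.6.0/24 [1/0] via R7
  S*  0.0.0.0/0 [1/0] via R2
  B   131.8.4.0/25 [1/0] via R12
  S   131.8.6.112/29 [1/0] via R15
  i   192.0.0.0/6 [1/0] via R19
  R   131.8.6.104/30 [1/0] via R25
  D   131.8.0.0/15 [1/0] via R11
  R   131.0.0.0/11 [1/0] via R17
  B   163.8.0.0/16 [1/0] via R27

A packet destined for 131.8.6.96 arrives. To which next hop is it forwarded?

R26

Routes whose prefix contains 131.8.6.96:
  0.0.0.0/0 (default, matches everything) -> R2
  128.0.0.0/6 (128.0.0.0 - 131.255.255.255) -> R1
  131.0.0.0/11 (131.0.0.0 - 131.31.255.255) -> R17
  131.8.0.0/13 (131.8.0.0 - 131.15.255.255) -> R20
  131.8.0.0/15 (131.8.0.0 - 131.9.255.255) -> R11
  131.8.0.0/17 (131.8.0.0 - 131.8.127.255) -> R26
More-specific entries that do NOT match:
  131.8.6.104/30 (131.8.6.104 - 131.8.6.107) does not contain 131.8.6.96
  131.8.6.112/29 (131.8.6.112 - 131.8.6.119) does not contain 131.8.6.96
  131.8.6.128/25 (131.8.6.128 - 131.8.6.255) does not contain 131.8.6.96
  131.8.4.0/25 (131.8.4.0 - 131.8.4.127) does not contain 131.8.6.96
  195.8.6.0/24 (195.8.6.0 - 195.8.6.255) does not contain 131.8.6.96
Longest matching prefix is /17 -> next hop R26.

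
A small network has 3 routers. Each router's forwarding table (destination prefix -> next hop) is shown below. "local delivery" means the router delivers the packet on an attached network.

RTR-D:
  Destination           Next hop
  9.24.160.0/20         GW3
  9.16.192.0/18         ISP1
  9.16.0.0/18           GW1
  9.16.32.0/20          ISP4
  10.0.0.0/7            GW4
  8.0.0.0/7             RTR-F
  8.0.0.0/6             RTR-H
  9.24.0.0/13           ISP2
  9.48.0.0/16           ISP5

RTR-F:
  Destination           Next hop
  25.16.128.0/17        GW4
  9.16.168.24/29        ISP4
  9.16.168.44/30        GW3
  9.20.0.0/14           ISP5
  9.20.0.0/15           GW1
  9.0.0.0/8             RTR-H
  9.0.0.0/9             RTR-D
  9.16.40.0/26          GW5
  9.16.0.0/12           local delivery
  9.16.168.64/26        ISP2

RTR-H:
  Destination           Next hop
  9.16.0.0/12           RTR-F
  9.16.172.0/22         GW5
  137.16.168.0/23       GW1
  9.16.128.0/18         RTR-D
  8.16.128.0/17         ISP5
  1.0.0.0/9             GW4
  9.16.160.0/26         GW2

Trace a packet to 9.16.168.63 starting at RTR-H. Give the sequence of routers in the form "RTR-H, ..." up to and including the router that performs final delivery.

At RTR-H: longest match for 9.16.168.63 is 9.16.128.0/18 -> RTR-D
At RTR-D: longest match for 9.16.168.63 is 8.0.0.0/7 -> RTR-F
At RTR-F: longest match for 9.16.168.63 is 9.16.0.0/12 -> local delivery

RTR-H, RTR-D, RTR-F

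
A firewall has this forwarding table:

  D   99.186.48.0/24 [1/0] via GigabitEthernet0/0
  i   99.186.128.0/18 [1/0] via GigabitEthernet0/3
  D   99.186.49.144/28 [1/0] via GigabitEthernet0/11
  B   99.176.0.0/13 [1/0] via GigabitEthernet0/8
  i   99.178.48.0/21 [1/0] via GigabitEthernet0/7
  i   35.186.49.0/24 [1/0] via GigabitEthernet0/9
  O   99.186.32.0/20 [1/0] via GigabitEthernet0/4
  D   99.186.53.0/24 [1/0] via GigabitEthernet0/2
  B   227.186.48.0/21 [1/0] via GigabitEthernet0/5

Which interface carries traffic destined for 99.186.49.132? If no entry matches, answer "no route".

no route

No entry's prefix contains 99.186.49.132; there is no default route.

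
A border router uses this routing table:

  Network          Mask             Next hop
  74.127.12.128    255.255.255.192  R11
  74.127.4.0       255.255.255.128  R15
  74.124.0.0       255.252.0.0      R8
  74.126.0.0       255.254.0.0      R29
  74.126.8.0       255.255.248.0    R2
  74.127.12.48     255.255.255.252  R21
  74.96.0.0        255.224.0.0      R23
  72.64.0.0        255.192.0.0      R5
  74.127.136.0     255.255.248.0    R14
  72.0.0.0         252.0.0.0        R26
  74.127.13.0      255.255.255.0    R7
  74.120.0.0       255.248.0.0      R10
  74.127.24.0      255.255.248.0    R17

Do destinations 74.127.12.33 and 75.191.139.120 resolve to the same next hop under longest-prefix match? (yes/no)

no

74.127.12.33: longest match 74.126.0.0/15 -> R29
75.191.139.120: longest match 72.0.0.0/6 -> R26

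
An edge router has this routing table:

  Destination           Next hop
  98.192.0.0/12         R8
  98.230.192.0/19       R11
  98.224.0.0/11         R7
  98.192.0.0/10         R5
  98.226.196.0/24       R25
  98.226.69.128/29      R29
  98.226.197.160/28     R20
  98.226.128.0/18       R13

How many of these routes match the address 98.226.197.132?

Prefixes containing 98.226.197.132:
  98.192.0.0/10 (98.192.0.0 - 98.255.255.255)
  98.224.0.0/11 (98.224.0.0 - 98.255.255.255)
Total matching entries: 2.

2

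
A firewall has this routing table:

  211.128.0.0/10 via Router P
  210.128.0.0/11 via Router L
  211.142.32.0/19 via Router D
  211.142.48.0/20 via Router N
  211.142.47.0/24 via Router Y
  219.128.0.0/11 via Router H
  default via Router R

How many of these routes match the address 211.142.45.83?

Prefixes containing 211.142.45.83:
  0.0.0.0/0 (default, matches everything)
  211.128.0.0/10 (211.128.0.0 - 211.191.255.255)
  211.142.32.0/19 (211.142.32.0 - 211.142.63.255)
Total matching entries: 3.

3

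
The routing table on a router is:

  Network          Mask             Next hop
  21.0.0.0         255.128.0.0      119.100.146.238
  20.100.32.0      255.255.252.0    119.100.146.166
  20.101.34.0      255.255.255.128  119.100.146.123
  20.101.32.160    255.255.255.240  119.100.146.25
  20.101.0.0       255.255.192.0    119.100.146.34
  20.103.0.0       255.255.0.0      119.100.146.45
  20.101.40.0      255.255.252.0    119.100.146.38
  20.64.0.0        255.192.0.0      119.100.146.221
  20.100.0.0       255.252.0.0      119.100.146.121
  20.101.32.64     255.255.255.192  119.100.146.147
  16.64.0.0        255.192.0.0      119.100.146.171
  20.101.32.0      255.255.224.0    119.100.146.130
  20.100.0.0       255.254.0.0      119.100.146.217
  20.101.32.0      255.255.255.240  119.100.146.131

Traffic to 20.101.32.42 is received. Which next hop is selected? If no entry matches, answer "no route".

Routes whose prefix contains 20.101.32.42:
  20.64.0.0/10 (20.64.0.0 - 20.127.255.255) -> 119.100.146.221
  20.100.0.0/14 (20.100.0.0 - 20.103.255.255) -> 119.100.146.121
  20.100.0.0/15 (20.100.0.0 - 20.101.255.255) -> 119.100.146.217
  20.101.0.0/18 (20.101.0.0 - 20.101.63.255) -> 119.100.146.34
  20.101.32.0/19 (20.101.32.0 - 20.101.63.255) -> 119.100.146.130
More-specific entries that do NOT match:
  20.101.32.160/28 (20.101.32.160 - 20.101.32.175) does not contain 20.101.32.42
  20.101.32.0/28 (20.101.32.0 - 20.101.32.15) does not contain 20.101.32.42
  20.101.32.64/26 (20.101.32.64 - 20.101.32.127) does not contain 20.101.32.42
  20.101.34.0/25 (20.101.34.0 - 20.101.34.127) does not contain 20.101.32.42
  20.100.32.0/22 (20.100.32.0 - 20.100.35.255) does not contain 20.101.32.42
  20.101.40.0/22 (20.101.40.0 - 20.101.43.255) does not contain 20.101.32.42
Longest matching prefix is /19 -> next hop 119.100.146.130.

119.100.146.130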